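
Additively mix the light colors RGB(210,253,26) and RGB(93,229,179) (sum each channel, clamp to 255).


Additive: each channel = min(255, C₁+C₂)
R: 210+93 = 303 → 255
G: 253+229 = 482 → 255
B: 26+179 = 205 → 205
= RGB(255, 255, 205)


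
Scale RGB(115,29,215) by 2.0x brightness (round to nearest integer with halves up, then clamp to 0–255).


Multiply each channel by 2.0, round half up, clamp to [0, 255]
R: 115×2.0 = 230
G: 29×2.0 = 58
B: 215×2.0 = 430 → clamp → 255
= RGB(230, 58, 255)


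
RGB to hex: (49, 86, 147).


R = 49 → 31 (hex)
G = 86 → 56 (hex)
B = 147 → 93 (hex)
Hex = #315693


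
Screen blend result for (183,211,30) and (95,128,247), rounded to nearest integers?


Screen: C = 255 - (255-A)×(255-B)/255, rounded to nearest integer
R: 255 - (255-183)×(255-95)/255 = 255 - 11520/255 ≈ 255 - 45.176 = 209.824 → 210
G: 255 - (255-211)×(255-128)/255 = 255 - 5588/255 ≈ 255 - 21.914 = 233.086 → 233
B: 255 - (255-30)×(255-247)/255 = 255 - 1800/255 ≈ 255 - 7.059 = 247.941 → 248
= RGB(210, 233, 248)


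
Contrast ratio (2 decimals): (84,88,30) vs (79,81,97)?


Linearize each sRGB channel c=v/255: c/12.92 if c ≤ 0.04045 else ((c+0.055)/1.055)^2.4
L = 0.2126×R_lin + 0.7152×G_lin + 0.0722×B_lin
Color 1 (84,88,30):
  R=84: 84/255≈0.3294 > 0.04045 → ((0.3294+0.055)/1.055)^2.4 ≈ 0.08866
  G=88: 88/255≈0.3451 > 0.04045 → ((0.3451+0.055)/1.055)^2.4 ≈ 0.09759
  B=30: 30/255≈0.1176 > 0.04045 → ((0.1176+0.055)/1.055)^2.4 ≈ 0.01298
  L1 = 0.2126×0.08866 + 0.7152×0.09759 + 0.0722×0.01298 ≈ 0.08958
Color 2 (79,81,97):
  R=79: 79/255≈0.3098 > 0.04045 → ((0.3098+0.055)/1.055)^2.4 ≈ 0.07819
  G=81: 81/255≈0.3176 > 0.04045 → ((0.3176+0.055)/1.055)^2.4 ≈ 0.08228
  B=97: 97/255≈0.3804 > 0.04045 → ((0.3804+0.055)/1.055)^2.4 ≈ 0.11954
  L2 = 0.2126×0.07819 + 0.7152×0.08228 + 0.0722×0.11954 ≈ 0.08410
Lighter = 0.08958, Darker = 0.08410
Ratio = (L_lighter + 0.05) / (L_darker + 0.05)
Ratio = (0.08958 + 0.05) / (0.08410 + 0.05) = 0.13958 / 0.13410 ≈ 1.0409
Ratio ≈ 1.04:1


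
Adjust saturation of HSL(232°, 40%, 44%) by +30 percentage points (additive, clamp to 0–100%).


Original S = 40%
Adjustment = +30 percentage points
New S = 40 + (30) = 70
Clamp to [0, 100] → 70
= HSL(232°, 70%, 44%)


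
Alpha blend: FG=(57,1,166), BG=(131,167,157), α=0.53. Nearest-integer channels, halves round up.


C = α×F + (1-α)×B, with 1-α = 0.47
R: 0.53×57 + 0.47×131 = 30.21 + 61.57 = 91.78 → 92
G: 0.53×1 + 0.47×167 = 0.53 + 78.49 = 79.02 → 79
B: 0.53×166 + 0.47×157 = 87.98 + 73.79 = 161.77 → 162
= RGB(92, 79, 162)


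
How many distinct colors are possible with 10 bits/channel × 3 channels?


Total bits = 10 bits/channel × 3 channels = 30 bits
Distinct colors = 2^30
= 1,073,741,824 colors


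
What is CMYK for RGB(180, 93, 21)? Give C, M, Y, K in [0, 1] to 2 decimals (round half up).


R'=180/255≈0.7059, G'=93/255≈0.3647, B'=21/255≈0.0824
K = 1 - max(R',G',B') = 1 - 180/255 = 75/255 = 0.29411… → 0.29
(1-R'-K)/(1-K) simplifies to (max-R)/max with max = 180:
C = (180-180)/180 = 0/180 = 0 → 0.00
M = (180-93)/180 = 87/180 = 0.48333… → 0.48
Y = (180-21)/180 = 159/180 = 0.88333… → 0.88
= CMYK(0.00, 0.48, 0.88, 0.29)


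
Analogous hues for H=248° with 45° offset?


Base hue: 248°
Left analog: (248 - 45) mod 360 = 203°
Right analog: (248 + 45) mod 360 = 293°
Analogous hues = 203° and 293°


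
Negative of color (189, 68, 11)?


Invert: (255-R, 255-G, 255-B)
R: 255-189 = 66
G: 255-68 = 187
B: 255-11 = 244
= RGB(66, 187, 244)


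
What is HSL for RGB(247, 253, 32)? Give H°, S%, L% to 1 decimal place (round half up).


Normalize: R'=247/255≈0.9686, G'=253/255≈0.9922, B'=32/255≈0.1255
Max=253/255, Min=32/255, Δ=Max-Min=221/255
L = (Max+Min)/2 = (253+32)/510 = 285/510 = 0.55882… → L = 55.9%
L > 0.5 → S = Δ/(2-Max-Min) = 221/(510-253-32) = 221/225 = 0.98222… → S = 98.2%
(the 1/255 factors cancel in S and H, so raw channel differences can be used)
Max is G' → H = 60 × ((B-R)/Δ + 2) = 60 × ((32-247)/221 + 2)
  -215/221 + 2 = -0.9728… + 2 = 1.0271…
  H = 60 × 1.0271… = 61.628…° → H = 61.6°
= HSL(61.6°, 98.2%, 55.9%)


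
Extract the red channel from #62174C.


Color: #62174C
R = 62 = 98
G = 17 = 23
B = 4C = 76
Red = 98


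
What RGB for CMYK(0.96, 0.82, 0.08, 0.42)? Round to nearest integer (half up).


R = 255 × (1-C) × (1-K) = 255 × 0.04 × 0.58 = 5.916 → 6
G = 255 × (1-M) × (1-K) = 255 × 0.18 × 0.58 = 26.622 → 27
B = 255 × (1-Y) × (1-K) = 255 × 0.92 × 0.58 = 136.068 → 136
= RGB(6, 27, 136)


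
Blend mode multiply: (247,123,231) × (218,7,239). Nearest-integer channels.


Multiply: C = A×B/255, rounded to nearest integer
R: 247×218/255 = 53846/255 ≈ 211.161 → 211
G: 123×7/255 = 861/255 ≈ 3.376 → 3
B: 231×239/255 = 55209/255 ≈ 216.506 → 217
= RGB(211, 3, 217)


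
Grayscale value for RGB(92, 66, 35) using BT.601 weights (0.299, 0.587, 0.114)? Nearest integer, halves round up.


Gray = 0.299×R + 0.587×G + 0.114×B
Gray = 0.299×92 + 0.587×66 + 0.114×35
Gray = 27.508 + 38.742 + 3.990
Gray = 70.240 → round half up → 70
Gray = 70


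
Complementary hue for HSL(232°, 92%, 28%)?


Complement = opposite side of color wheel = hue + 180°
H' = (232 + 180) mod 360 = 52°
S and L unchanged.
= HSL(52°, 92%, 28%)


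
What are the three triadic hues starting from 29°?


Triadic: equally spaced at 120° intervals
H1 = 29°
H2 = (29 + 120) mod 360 = 149°
H3 = (29 + 240) mod 360 = 269°
Triadic = 29°, 149°, 269°


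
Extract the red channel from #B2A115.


Color: #B2A115
R = B2 = 178
G = A1 = 161
B = 15 = 21
Red = 178


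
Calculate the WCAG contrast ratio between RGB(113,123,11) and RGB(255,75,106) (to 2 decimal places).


Linearize each sRGB channel c=v/255: c/12.92 if c ≤ 0.04045 else ((c+0.055)/1.055)^2.4
L = 0.2126×R_lin + 0.7152×G_lin + 0.0722×B_lin
Color 1 (113,123,11):
  R=113: 113/255≈0.4431 > 0.04045 → ((0.4431+0.055)/1.055)^2.4 ≈ 0.16513
  G=123: 123/255≈0.4824 > 0.04045 → ((0.4824+0.055)/1.055)^2.4 ≈ 0.19807
  B=11: 11/255≈0.0431 > 0.04045 → ((0.0431+0.055)/1.055)^2.4 ≈ 0.00335
  L1 = 0.2126×0.16513 + 0.7152×0.19807 + 0.0722×0.00335 ≈ 0.17701
Color 2 (255,75,106):
  R=255: 255/255≈1.0000 > 0.04045 → ((1.0000+0.055)/1.055)^2.4 ≈ 1.00000
  G=75: 75/255≈0.2941 > 0.04045 → ((0.2941+0.055)/1.055)^2.4 ≈ 0.07036
  B=106: 106/255≈0.4157 > 0.04045 → ((0.4157+0.055)/1.055)^2.4 ≈ 0.14413
  L2 = 0.2126×1.00000 + 0.7152×0.07036 + 0.0722×0.14413 ≈ 0.27333
Lighter = 0.27333, Darker = 0.17701
Ratio = (L_lighter + 0.05) / (L_darker + 0.05)
Ratio = (0.27333 + 0.05) / (0.17701 + 0.05) = 0.32333 / 0.22701 ≈ 1.4243
Ratio ≈ 1.42:1


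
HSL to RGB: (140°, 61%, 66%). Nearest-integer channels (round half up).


H=140°, S=0.61, L=0.66
C = (1-|2L-1|)×S = (1-|0.32|)×0.61 = 0.4148
H' = H/60 = 140/60 ≈ 2.3333; X = C×(1-|H' mod 2 - 1|) ≈ 0.1383
m = L - C/2 = 0.66 - 0.2074 = 0.4526
Sector ⌊H'⌋ = 2 → (R',G',B') = (0.0, 0.4148, ≈0.1383)
RGB = ((R'+m)×255, (G'+m)×255, (B'+m)×255) = (115.413, 221.187, 150.671)
Round half up → RGB(115, 221, 151)


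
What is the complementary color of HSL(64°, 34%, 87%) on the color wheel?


Complement = opposite side of color wheel = hue + 180°
H' = (64 + 180) mod 360 = 244°
S and L unchanged.
= HSL(244°, 34%, 87%)


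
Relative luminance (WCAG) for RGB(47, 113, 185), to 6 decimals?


Linearize each channel (sRGB transfer function): c = v/255; c_lin = c/12.92 if c ≤ 0.04045, else ((c+0.055)/1.055)^2.4
  R: 47/255 ≈ 0.184314 > 0.04045 → ((0.184314+0.055)/1.055)^2.4 ≈ 0.028426
  G: 113/255 ≈ 0.443137 > 0.04045 → ((0.443137+0.055)/1.055)^2.4 ≈ 0.165132
  B: 185/255 ≈ 0.725490 > 0.04045 → ((0.725490+0.055)/1.055)^2.4 ≈ 0.485150
R_lin = 0.028426, G_lin = 0.165132, B_lin = 0.485150
L = 0.2126×R + 0.7152×G + 0.0722×B
L = 0.2126×0.028426 + 0.7152×0.165132 + 0.0722×0.485150
L ≈ 0.159174


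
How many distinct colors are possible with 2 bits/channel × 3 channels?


Total bits = 2 bits/channel × 3 channels = 6 bits
Distinct colors = 2^6
= 64 colors


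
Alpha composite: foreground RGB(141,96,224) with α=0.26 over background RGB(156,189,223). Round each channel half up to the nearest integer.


C = α×F + (1-α)×B, with 1-α = 0.74
R: 0.26×141 + 0.74×156 = 36.66 + 115.44 = 152.10 → 152
G: 0.26×96 + 0.74×189 = 24.96 + 139.86 = 164.82 → 165
B: 0.26×224 + 0.74×223 = 58.24 + 165.02 = 223.26 → 223
= RGB(152, 165, 223)


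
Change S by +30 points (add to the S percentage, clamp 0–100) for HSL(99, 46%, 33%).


Original S = 46%
Adjustment = +30 percentage points
New S = 46 + (30) = 76
Clamp to [0, 100] → 76
= HSL(99°, 76%, 33%)


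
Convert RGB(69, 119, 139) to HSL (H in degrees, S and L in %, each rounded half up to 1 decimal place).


Normalize: R'=69/255≈0.2706, G'=119/255≈0.4667, B'=139/255≈0.5451
Max=139/255, Min=69/255, Δ=Max-Min=70/255
L = (Max+Min)/2 = (139+69)/510 = 208/510 = 0.40784… → L = 40.8%
L ≤ 0.5 → S = Δ/(Max+Min) = 70/(139+69) = 70/208 = 0.33653… → S = 33.7%
(the 1/255 factors cancel in S and H, so raw channel differences can be used)
Max is B' → H = 60 × ((R-G)/Δ + 4) = 60 × ((69-119)/70 + 4)
  -50/70 + 4 = -0.7142… + 4 = 3.2857…
  H = 60 × 3.2857… = 197.142…° → H = 197.1°
= HSL(197.1°, 33.7%, 40.8%)


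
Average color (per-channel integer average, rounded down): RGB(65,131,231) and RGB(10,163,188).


Midpoint: each channel = ⌊(C₁+C₂)/2⌋
R: ⌊(65+10)/2⌋ = 37
G: ⌊(131+163)/2⌋ = 147
B: ⌊(231+188)/2⌋ = 209
= RGB(37, 147, 209)


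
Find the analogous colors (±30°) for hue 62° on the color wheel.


Base hue: 62°
Left analog: (62 - 30) mod 360 = 32°
Right analog: (62 + 30) mod 360 = 92°
Analogous hues = 32° and 92°


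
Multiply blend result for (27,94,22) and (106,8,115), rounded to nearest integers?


Multiply: C = A×B/255, rounded to nearest integer
R: 27×106/255 = 2862/255 ≈ 11.224 → 11
G: 94×8/255 = 752/255 ≈ 2.949 → 3
B: 22×115/255 = 2530/255 ≈ 9.922 → 10
= RGB(11, 3, 10)


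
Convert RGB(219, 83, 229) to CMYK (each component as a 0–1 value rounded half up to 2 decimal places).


R'=219/255≈0.8588, G'=83/255≈0.3255, B'=229/255≈0.8980
K = 1 - max(R',G',B') = 1 - 229/255 = 26/255 = 0.10196… → 0.10
(1-R'-K)/(1-K) simplifies to (max-R)/max with max = 229:
C = (229-219)/229 = 10/229 = 0.04366… → 0.04
M = (229-83)/229 = 146/229 = 0.63755… → 0.64
Y = (229-229)/229 = 0/229 = 0 → 0.00
= CMYK(0.04, 0.64, 0.00, 0.10)


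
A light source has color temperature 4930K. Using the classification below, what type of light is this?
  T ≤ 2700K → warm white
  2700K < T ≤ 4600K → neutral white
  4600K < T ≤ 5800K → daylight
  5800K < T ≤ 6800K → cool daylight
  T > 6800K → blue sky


Temperature: 4930K
4600K < 4930K ≤ 5800K → daylight
Classification: daylight


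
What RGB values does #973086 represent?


97 → 151 (R)
30 → 48 (G)
86 → 134 (B)
= RGB(151, 48, 134)


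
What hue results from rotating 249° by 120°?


New hue = (H + rotation) mod 360
New hue = (249 + 120) mod 360
= 369 mod 360
= 9°


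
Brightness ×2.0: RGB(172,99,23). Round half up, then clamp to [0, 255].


Multiply each channel by 2.0, round half up, clamp to [0, 255]
R: 172×2.0 = 344 → clamp → 255
G: 99×2.0 = 198
B: 23×2.0 = 46
= RGB(255, 198, 46)


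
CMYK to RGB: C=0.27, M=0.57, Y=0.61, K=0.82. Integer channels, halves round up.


R = 255 × (1-C) × (1-K) = 255 × 0.73 × 0.18 = 33.507 → 34
G = 255 × (1-M) × (1-K) = 255 × 0.43 × 0.18 = 19.737 → 20
B = 255 × (1-Y) × (1-K) = 255 × 0.39 × 0.18 = 17.901 → 18
= RGB(34, 20, 18)


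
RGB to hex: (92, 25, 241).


R = 92 → 5C (hex)
G = 25 → 19 (hex)
B = 241 → F1 (hex)
Hex = #5C19F1


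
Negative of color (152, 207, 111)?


Invert: (255-R, 255-G, 255-B)
R: 255-152 = 103
G: 255-207 = 48
B: 255-111 = 144
= RGB(103, 48, 144)


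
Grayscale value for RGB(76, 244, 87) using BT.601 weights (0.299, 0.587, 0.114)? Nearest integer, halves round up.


Gray = 0.299×R + 0.587×G + 0.114×B
Gray = 0.299×76 + 0.587×244 + 0.114×87
Gray = 22.724 + 143.228 + 9.918
Gray = 175.870 → round half up → 176
Gray = 176


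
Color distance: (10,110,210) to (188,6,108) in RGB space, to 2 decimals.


d = √[(R₁-R₂)² + (G₁-G₂)² + (B₁-B₂)²]
d = √[(10-188)² + (110-6)² + (210-108)²]
d = √[31684 + 10816 + 10404]
d = √52904
d ≈ 230.01


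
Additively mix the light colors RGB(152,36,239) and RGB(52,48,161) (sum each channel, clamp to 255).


Additive: each channel = min(255, C₁+C₂)
R: 152+52 = 204 → 204
G: 36+48 = 84 → 84
B: 239+161 = 400 → 255
= RGB(204, 84, 255)


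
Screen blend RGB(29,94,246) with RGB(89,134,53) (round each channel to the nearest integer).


Screen: C = 255 - (255-A)×(255-B)/255, rounded to nearest integer
R: 255 - (255-29)×(255-89)/255 = 255 - 37516/255 ≈ 255 - 147.122 = 107.878 → 108
G: 255 - (255-94)×(255-134)/255 = 255 - 19481/255 ≈ 255 - 76.396 = 178.604 → 179
B: 255 - (255-246)×(255-53)/255 = 255 - 1818/255 ≈ 255 - 7.129 = 247.871 → 248
= RGB(108, 179, 248)


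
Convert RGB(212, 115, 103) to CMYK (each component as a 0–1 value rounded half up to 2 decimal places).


R'=212/255≈0.8314, G'=115/255≈0.4510, B'=103/255≈0.4039
K = 1 - max(R',G',B') = 1 - 212/255 = 43/255 = 0.16862… → 0.17
(1-R'-K)/(1-K) simplifies to (max-R)/max with max = 212:
C = (212-212)/212 = 0/212 = 0 → 0.00
M = (212-115)/212 = 97/212 = 0.45754… → 0.46
Y = (212-103)/212 = 109/212 = 0.51415… → 0.51
= CMYK(0.00, 0.46, 0.51, 0.17)


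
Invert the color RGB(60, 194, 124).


Invert: (255-R, 255-G, 255-B)
R: 255-60 = 195
G: 255-194 = 61
B: 255-124 = 131
= RGB(195, 61, 131)


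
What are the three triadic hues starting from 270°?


Triadic: equally spaced at 120° intervals
H1 = 270°
H2 = (270 + 120) mod 360 = 30°
H3 = (270 + 240) mod 360 = 150°
Triadic = 270°, 30°, 150°


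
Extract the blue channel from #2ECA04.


Color: #2ECA04
R = 2E = 46
G = CA = 202
B = 04 = 4
Blue = 4


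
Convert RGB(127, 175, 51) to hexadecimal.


R = 127 → 7F (hex)
G = 175 → AF (hex)
B = 51 → 33 (hex)
Hex = #7FAF33


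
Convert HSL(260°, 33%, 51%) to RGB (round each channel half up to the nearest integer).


H=260°, S=0.33, L=0.51
C = (1-|2L-1|)×S = (1-|0.02|)×0.33 = 0.3234
H' = H/60 = 260/60 ≈ 4.3333; X = C×(1-|H' mod 2 - 1|) = 0.1078
m = L - C/2 = 0.51 - 0.1617 = 0.3483
Sector ⌊H'⌋ = 4 → (R',G',B') = (0.1078, 0.0, 0.3234)
RGB = ((R'+m)×255, (G'+m)×255, (B'+m)×255) = (116.3055, 88.8165, 171.2835)
Round half up → RGB(116, 89, 171)


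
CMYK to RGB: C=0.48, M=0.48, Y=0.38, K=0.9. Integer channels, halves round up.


R = 255 × (1-C) × (1-K) = 255 × 0.52 × 0.10 = 13.26 → 13
G = 255 × (1-M) × (1-K) = 255 × 0.52 × 0.10 = 13.26 → 13
B = 255 × (1-Y) × (1-K) = 255 × 0.62 × 0.10 = 15.81 → 16
= RGB(13, 13, 16)


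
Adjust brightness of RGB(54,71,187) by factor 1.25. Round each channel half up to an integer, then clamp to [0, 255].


Multiply each channel by 1.25, round half up, clamp to [0, 255]
R: 54×1.25 = 67.5 → round → 68
G: 71×1.25 = 88.75 → round → 89
B: 187×1.25 = 233.75 → round → 234
= RGB(68, 89, 234)


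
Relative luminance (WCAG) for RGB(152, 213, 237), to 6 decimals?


Linearize each channel (sRGB transfer function): c = v/255; c_lin = c/12.92 if c ≤ 0.04045, else ((c+0.055)/1.055)^2.4
  R: 152/255 ≈ 0.596078 > 0.04045 → ((0.596078+0.055)/1.055)^2.4 ≈ 0.313989
  G: 213/255 ≈ 0.835294 > 0.04045 → ((0.835294+0.055)/1.055)^2.4 ≈ 0.665387
  B: 237/255 ≈ 0.929412 > 0.04045 → ((0.929412+0.055)/1.055)^2.4 ≈ 0.846873
R_lin = 0.313989, G_lin = 0.665387, B_lin = 0.846873
L = 0.2126×R + 0.7152×G + 0.0722×B
L = 0.2126×0.313989 + 0.7152×0.665387 + 0.0722×0.846873
L ≈ 0.603783


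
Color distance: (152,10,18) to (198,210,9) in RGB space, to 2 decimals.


d = √[(R₁-R₂)² + (G₁-G₂)² + (B₁-B₂)²]
d = √[(152-198)² + (10-210)² + (18-9)²]
d = √[2116 + 40000 + 81]
d = √42197
d ≈ 205.42


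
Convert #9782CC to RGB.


97 → 151 (R)
82 → 130 (G)
CC → 204 (B)
= RGB(151, 130, 204)


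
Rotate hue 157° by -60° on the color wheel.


New hue = (H + rotation) mod 360
New hue = (157 -60) mod 360
= 97 mod 360
= 97°


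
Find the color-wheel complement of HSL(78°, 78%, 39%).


Complement = opposite side of color wheel = hue + 180°
H' = (78 + 180) mod 360 = 258°
S and L unchanged.
= HSL(258°, 78%, 39%)


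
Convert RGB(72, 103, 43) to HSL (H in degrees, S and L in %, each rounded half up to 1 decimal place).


Normalize: R'=72/255≈0.2824, G'=103/255≈0.4039, B'=43/255≈0.1686
Max=103/255, Min=43/255, Δ=Max-Min=60/255
L = (Max+Min)/2 = (103+43)/510 = 146/510 = 0.28627… → L = 28.6%
L ≤ 0.5 → S = Δ/(Max+Min) = 60/(103+43) = 60/146 = 0.41095… → S = 41.1%
(the 1/255 factors cancel in S and H, so raw channel differences can be used)
Max is G' → H = 60 × ((B-R)/Δ + 2) = 60 × ((43-72)/60 + 2)
  -29/60 + 2 = -0.4833… + 2 = 1.5166…
  H = 60 × 1.5166… = 91° → H = 91.0°
= HSL(91.0°, 41.1%, 28.6%)


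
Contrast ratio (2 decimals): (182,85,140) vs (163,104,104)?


Linearize each sRGB channel c=v/255: c/12.92 if c ≤ 0.04045 else ((c+0.055)/1.055)^2.4
L = 0.2126×R_lin + 0.7152×G_lin + 0.0722×B_lin
Color 1 (182,85,140):
  R=182: 182/255≈0.7137 > 0.04045 → ((0.7137+0.055)/1.055)^2.4 ≈ 0.46778
  G=85: 85/255≈0.3333 > 0.04045 → ((0.3333+0.055)/1.055)^2.4 ≈ 0.09084
  B=140: 140/255≈0.5490 > 0.04045 → ((0.5490+0.055)/1.055)^2.4 ≈ 0.26225
  L1 = 0.2126×0.46778 + 0.7152×0.09084 + 0.0722×0.26225 ≈ 0.18336
Color 2 (163,104,104):
  R=163: 163/255≈0.6392 > 0.04045 → ((0.6392+0.055)/1.055)^2.4 ≈ 0.36625
  G=104: 104/255≈0.4078 > 0.04045 → ((0.4078+0.055)/1.055)^2.4 ≈ 0.13843
  B=104: 104/255≈0.4078 > 0.04045 → ((0.4078+0.055)/1.055)^2.4 ≈ 0.13843
  L2 = 0.2126×0.36625 + 0.7152×0.13843 + 0.0722×0.13843 ≈ 0.18687
Lighter = 0.18687, Darker = 0.18336
Ratio = (L_lighter + 0.05) / (L_darker + 0.05)
Ratio = (0.18687 + 0.05) / (0.18336 + 0.05) = 0.23687 / 0.23336 ≈ 1.0150
Ratio ≈ 1.02:1


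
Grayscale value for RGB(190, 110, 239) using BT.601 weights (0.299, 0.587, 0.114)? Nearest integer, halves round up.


Gray = 0.299×R + 0.587×G + 0.114×B
Gray = 0.299×190 + 0.587×110 + 0.114×239
Gray = 56.810 + 64.570 + 27.246
Gray = 148.626 → round half up → 149
Gray = 149


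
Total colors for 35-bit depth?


Colors = 2^bits = 2^35
= 34,359,738,368 colors


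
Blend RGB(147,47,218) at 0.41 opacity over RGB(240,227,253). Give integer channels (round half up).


C = α×F + (1-α)×B, with 1-α = 0.59
R: 0.41×147 + 0.59×240 = 60.27 + 141.60 = 201.87 → 202
G: 0.41×47 + 0.59×227 = 19.27 + 133.93 = 153.20 → 153
B: 0.41×218 + 0.59×253 = 89.38 + 149.27 = 238.65 → 239
= RGB(202, 153, 239)


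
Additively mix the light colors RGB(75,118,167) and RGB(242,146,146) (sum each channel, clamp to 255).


Additive: each channel = min(255, C₁+C₂)
R: 75+242 = 317 → 255
G: 118+146 = 264 → 255
B: 167+146 = 313 → 255
= RGB(255, 255, 255)


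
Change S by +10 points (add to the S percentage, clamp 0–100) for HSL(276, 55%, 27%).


Original S = 55%
Adjustment = +10 percentage points
New S = 55 + (10) = 65
Clamp to [0, 100] → 65
= HSL(276°, 65%, 27%)


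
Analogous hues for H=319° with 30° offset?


Base hue: 319°
Left analog: (319 - 30) mod 360 = 289°
Right analog: (319 + 30) mod 360 = 349°
Analogous hues = 289° and 349°


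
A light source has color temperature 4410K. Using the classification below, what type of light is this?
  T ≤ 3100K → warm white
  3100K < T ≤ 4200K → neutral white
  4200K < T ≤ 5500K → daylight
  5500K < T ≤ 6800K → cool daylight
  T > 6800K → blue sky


Temperature: 4410K
4200K < 4410K ≤ 5500K → daylight
Classification: daylight


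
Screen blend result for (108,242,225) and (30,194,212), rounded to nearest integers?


Screen: C = 255 - (255-A)×(255-B)/255, rounded to nearest integer
R: 255 - (255-108)×(255-30)/255 = 255 - 33075/255 ≈ 255 - 129.706 = 125.294 → 125
G: 255 - (255-242)×(255-194)/255 = 255 - 793/255 ≈ 255 - 3.110 = 251.890 → 252
B: 255 - (255-225)×(255-212)/255 = 255 - 1290/255 ≈ 255 - 5.059 = 249.941 → 250
= RGB(125, 252, 250)


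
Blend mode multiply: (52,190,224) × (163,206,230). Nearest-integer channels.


Multiply: C = A×B/255, rounded to nearest integer
R: 52×163/255 = 8476/255 ≈ 33.239 → 33
G: 190×206/255 = 39140/255 ≈ 153.490 → 153
B: 224×230/255 = 51520/255 ≈ 202.039 → 202
= RGB(33, 153, 202)


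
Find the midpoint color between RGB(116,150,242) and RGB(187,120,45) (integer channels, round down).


Midpoint: each channel = ⌊(C₁+C₂)/2⌋
R: ⌊(116+187)/2⌋ = 151
G: ⌊(150+120)/2⌋ = 135
B: ⌊(242+45)/2⌋ = 143
= RGB(151, 135, 143)


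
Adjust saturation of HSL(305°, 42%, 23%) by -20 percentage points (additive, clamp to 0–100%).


Original S = 42%
Adjustment = -20 percentage points
New S = 42 + (-20) = 22
Clamp to [0, 100] → 22
= HSL(305°, 22%, 23%)


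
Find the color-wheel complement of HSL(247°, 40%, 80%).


Complement = opposite side of color wheel = hue + 180°
H' = (247 + 180) mod 360 = 67°
S and L unchanged.
= HSL(67°, 40%, 80%)


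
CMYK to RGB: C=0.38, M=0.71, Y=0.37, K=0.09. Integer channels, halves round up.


R = 255 × (1-C) × (1-K) = 255 × 0.62 × 0.91 = 143.871 → 144
G = 255 × (1-M) × (1-K) = 255 × 0.29 × 0.91 = 67.2945 → 67
B = 255 × (1-Y) × (1-K) = 255 × 0.63 × 0.91 = 146.1915 → 146
= RGB(144, 67, 146)


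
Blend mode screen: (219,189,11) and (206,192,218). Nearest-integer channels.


Screen: C = 255 - (255-A)×(255-B)/255, rounded to nearest integer
R: 255 - (255-219)×(255-206)/255 = 255 - 1764/255 ≈ 255 - 6.918 = 248.082 → 248
G: 255 - (255-189)×(255-192)/255 = 255 - 4158/255 ≈ 255 - 16.306 = 238.694 → 239
B: 255 - (255-11)×(255-218)/255 = 255 - 9028/255 ≈ 255 - 35.404 = 219.596 → 220
= RGB(248, 239, 220)


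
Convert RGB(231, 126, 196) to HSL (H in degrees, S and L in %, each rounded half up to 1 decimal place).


Normalize: R'=231/255≈0.9059, G'=126/255≈0.4941, B'=196/255≈0.7686
Max=231/255, Min=126/255, Δ=Max-Min=105/255
L = (Max+Min)/2 = (231+126)/510 = 357/510 = 0.7 → L = 70.0%
L > 0.5 → S = Δ/(2-Max-Min) = 105/(510-231-126) = 105/153 = 0.68627… → S = 68.6%
(the 1/255 factors cancel in S and H, so raw channel differences can be used)
Max is R' → H = 60 × (((G-B)/Δ) mod 6) = 60 × (((126-196)/105) mod 6)
  (-70)/105 = -0.6666…; negative, so add 6 → 5.3333…
  H = 60 × 5.3333… = 320° → H = 320.0°
= HSL(320.0°, 68.6%, 70.0%)


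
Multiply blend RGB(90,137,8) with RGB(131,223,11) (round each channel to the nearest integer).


Multiply: C = A×B/255, rounded to nearest integer
R: 90×131/255 = 11790/255 ≈ 46.235 → 46
G: 137×223/255 = 30551/255 ≈ 119.808 → 120
B: 8×11/255 = 88/255 ≈ 0.345 → 0
= RGB(46, 120, 0)


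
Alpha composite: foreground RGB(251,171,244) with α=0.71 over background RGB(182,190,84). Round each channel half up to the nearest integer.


C = α×F + (1-α)×B, with 1-α = 0.29
R: 0.71×251 + 0.29×182 = 178.21 + 52.78 = 230.99 → 231
G: 0.71×171 + 0.29×190 = 121.41 + 55.10 = 176.51 → 177
B: 0.71×244 + 0.29×84 = 173.24 + 24.36 = 197.60 → 198
= RGB(231, 177, 198)


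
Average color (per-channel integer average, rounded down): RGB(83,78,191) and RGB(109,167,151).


Midpoint: each channel = ⌊(C₁+C₂)/2⌋
R: ⌊(83+109)/2⌋ = 96
G: ⌊(78+167)/2⌋ = 122
B: ⌊(191+151)/2⌋ = 171
= RGB(96, 122, 171)


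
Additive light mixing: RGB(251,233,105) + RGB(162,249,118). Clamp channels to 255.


Additive: each channel = min(255, C₁+C₂)
R: 251+162 = 413 → 255
G: 233+249 = 482 → 255
B: 105+118 = 223 → 223
= RGB(255, 255, 223)


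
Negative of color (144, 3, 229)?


Invert: (255-R, 255-G, 255-B)
R: 255-144 = 111
G: 255-3 = 252
B: 255-229 = 26
= RGB(111, 252, 26)


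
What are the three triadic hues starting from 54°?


Triadic: equally spaced at 120° intervals
H1 = 54°
H2 = (54 + 120) mod 360 = 174°
H3 = (54 + 240) mod 360 = 294°
Triadic = 54°, 174°, 294°


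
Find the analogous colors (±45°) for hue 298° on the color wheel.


Base hue: 298°
Left analog: (298 - 45) mod 360 = 253°
Right analog: (298 + 45) mod 360 = 343°
Analogous hues = 253° and 343°


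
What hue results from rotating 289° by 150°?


New hue = (H + rotation) mod 360
New hue = (289 + 150) mod 360
= 439 mod 360
= 79°


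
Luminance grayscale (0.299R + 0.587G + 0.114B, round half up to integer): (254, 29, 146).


Gray = 0.299×R + 0.587×G + 0.114×B
Gray = 0.299×254 + 0.587×29 + 0.114×146
Gray = 75.946 + 17.023 + 16.644
Gray = 109.613 → round half up → 110
Gray = 110


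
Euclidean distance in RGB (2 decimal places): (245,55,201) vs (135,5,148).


d = √[(R₁-R₂)² + (G₁-G₂)² + (B₁-B₂)²]
d = √[(245-135)² + (55-5)² + (201-148)²]
d = √[12100 + 2500 + 2809]
d = √17409
d ≈ 131.94


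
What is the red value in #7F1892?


Color: #7F1892
R = 7F = 127
G = 18 = 24
B = 92 = 146
Red = 127


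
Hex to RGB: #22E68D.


22 → 34 (R)
E6 → 230 (G)
8D → 141 (B)
= RGB(34, 230, 141)


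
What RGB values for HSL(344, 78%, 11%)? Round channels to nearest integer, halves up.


H=344°, S=0.78, L=0.11
C = (1-|2L-1|)×S = (1-|-0.78|)×0.78 = 0.1716
H' = H/60 = 344/60 ≈ 5.7333; X = C×(1-|H' mod 2 - 1|) = 0.04576
m = L - C/2 = 0.11 - 0.0858 = 0.0242
Sector ⌊H'⌋ = 5 → (R',G',B') = (0.1716, 0.0, 0.04576)
RGB = ((R'+m)×255, (G'+m)×255, (B'+m)×255) = (49.929, 6.171, 17.8398)
Round half up → RGB(50, 6, 18)


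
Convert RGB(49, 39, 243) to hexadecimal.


R = 49 → 31 (hex)
G = 39 → 27 (hex)
B = 243 → F3 (hex)
Hex = #3127F3


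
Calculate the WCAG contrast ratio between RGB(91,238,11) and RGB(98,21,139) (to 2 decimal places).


Linearize each sRGB channel c=v/255: c/12.92 if c ≤ 0.04045 else ((c+0.055)/1.055)^2.4
L = 0.2126×R_lin + 0.7152×G_lin + 0.0722×B_lin
Color 1 (91,238,11):
  R=91: 91/255≈0.3569 > 0.04045 → ((0.3569+0.055)/1.055)^2.4 ≈ 0.10462
  G=238: 238/255≈0.9333 > 0.04045 → ((0.9333+0.055)/1.055)^2.4 ≈ 0.85499
  B=11: 11/255≈0.0431 > 0.04045 → ((0.0431+0.055)/1.055)^2.4 ≈ 0.00335
  L1 = 0.2126×0.10462 + 0.7152×0.85499 + 0.0722×0.00335 ≈ 0.63397
Color 2 (98,21,139):
  R=98: 98/255≈0.3843 > 0.04045 → ((0.3843+0.055)/1.055)^2.4 ≈ 0.12214
  G=21: 21/255≈0.0824 > 0.04045 → ((0.0824+0.055)/1.055)^2.4 ≈ 0.00750
  B=139: 139/255≈0.5451 > 0.04045 → ((0.5451+0.055)/1.055)^2.4 ≈ 0.25818
  L2 = 0.2126×0.12214 + 0.7152×0.00750 + 0.0722×0.25818 ≈ 0.04997
Lighter = 0.63397, Darker = 0.04997
Ratio = (L_lighter + 0.05) / (L_darker + 0.05)
Ratio = (0.63397 + 0.05) / (0.04997 + 0.05) = 0.68397 / 0.09997 ≈ 6.8417
Ratio ≈ 6.84:1


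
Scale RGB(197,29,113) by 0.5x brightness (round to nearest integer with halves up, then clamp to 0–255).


Multiply each channel by 0.5, round half up, clamp to [0, 255]
R: 197×0.5 = 98.5 → round → 99
G: 29×0.5 = 14.5 → round → 15
B: 113×0.5 = 56.5 → round → 57
= RGB(99, 15, 57)


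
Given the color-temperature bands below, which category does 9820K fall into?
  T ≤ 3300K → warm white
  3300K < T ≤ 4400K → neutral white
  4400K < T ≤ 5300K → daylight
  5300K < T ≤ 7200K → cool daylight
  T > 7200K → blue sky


Temperature: 9820K
9820K > 7200K → blue sky
Classification: blue sky


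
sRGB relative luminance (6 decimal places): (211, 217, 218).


Linearize each channel (sRGB transfer function): c = v/255; c_lin = c/12.92 if c ≤ 0.04045, else ((c+0.055)/1.055)^2.4
  R: 211/255 ≈ 0.827451 > 0.04045 → ((0.827451+0.055)/1.055)^2.4 ≈ 0.651406
  G: 217/255 ≈ 0.850980 > 0.04045 → ((0.850980+0.055)/1.055)^2.4 ≈ 0.693872
  B: 218/255 ≈ 0.854902 > 0.04045 → ((0.854902+0.055)/1.055)^2.4 ≈ 0.701102
R_lin = 0.651406, G_lin = 0.693872, B_lin = 0.701102
L = 0.2126×R + 0.7152×G + 0.0722×B
L = 0.2126×0.651406 + 0.7152×0.693872 + 0.0722×0.701102
L ≈ 0.685365


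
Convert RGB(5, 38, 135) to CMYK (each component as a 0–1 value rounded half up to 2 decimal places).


R'=5/255≈0.0196, G'=38/255≈0.1490, B'=135/255≈0.5294
K = 1 - max(R',G',B') = 1 - 135/255 = 120/255 = 0.47058… → 0.47
(1-R'-K)/(1-K) simplifies to (max-R)/max with max = 135:
C = (135-5)/135 = 130/135 = 0.96296… → 0.96
M = (135-38)/135 = 97/135 = 0.71851… → 0.72
Y = (135-135)/135 = 0/135 = 0 → 0.00
= CMYK(0.96, 0.72, 0.00, 0.47)


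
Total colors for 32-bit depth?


Colors = 2^bits = 2^32
= 4,294,967,296 colors


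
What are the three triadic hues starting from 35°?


Triadic: equally spaced at 120° intervals
H1 = 35°
H2 = (35 + 120) mod 360 = 155°
H3 = (35 + 240) mod 360 = 275°
Triadic = 35°, 155°, 275°


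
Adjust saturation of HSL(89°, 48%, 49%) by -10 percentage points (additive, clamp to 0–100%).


Original S = 48%
Adjustment = -10 percentage points
New S = 48 + (-10) = 38
Clamp to [0, 100] → 38
= HSL(89°, 38%, 49%)


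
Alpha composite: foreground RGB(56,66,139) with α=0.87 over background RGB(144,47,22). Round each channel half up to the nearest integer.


C = α×F + (1-α)×B, with 1-α = 0.13
R: 0.87×56 + 0.13×144 = 48.72 + 18.72 = 67.44 → 67
G: 0.87×66 + 0.13×47 = 57.42 + 6.11 = 63.53 → 64
B: 0.87×139 + 0.13×22 = 120.93 + 2.86 = 123.79 → 124
= RGB(67, 64, 124)


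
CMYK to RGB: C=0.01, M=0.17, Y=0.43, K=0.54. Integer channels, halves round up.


R = 255 × (1-C) × (1-K) = 255 × 0.99 × 0.46 = 116.127 → 116
G = 255 × (1-M) × (1-K) = 255 × 0.83 × 0.46 = 97.359 → 97
B = 255 × (1-Y) × (1-K) = 255 × 0.57 × 0.46 = 66.861 → 67
= RGB(116, 97, 67)


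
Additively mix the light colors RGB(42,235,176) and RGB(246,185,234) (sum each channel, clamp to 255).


Additive: each channel = min(255, C₁+C₂)
R: 42+246 = 288 → 255
G: 235+185 = 420 → 255
B: 176+234 = 410 → 255
= RGB(255, 255, 255)


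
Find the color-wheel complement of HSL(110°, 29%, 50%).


Complement = opposite side of color wheel = hue + 180°
H' = (110 + 180) mod 360 = 290°
S and L unchanged.
= HSL(290°, 29%, 50%)


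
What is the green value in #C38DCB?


Color: #C38DCB
R = C3 = 195
G = 8D = 141
B = CB = 203
Green = 141


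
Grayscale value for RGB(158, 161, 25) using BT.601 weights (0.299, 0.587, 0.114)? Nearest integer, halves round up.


Gray = 0.299×R + 0.587×G + 0.114×B
Gray = 0.299×158 + 0.587×161 + 0.114×25
Gray = 47.242 + 94.507 + 2.850
Gray = 144.599 → round half up → 145
Gray = 145


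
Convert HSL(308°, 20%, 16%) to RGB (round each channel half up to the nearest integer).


H=308°, S=0.20, L=0.16
C = (1-|2L-1|)×S = (1-|-0.68|)×0.20 = 0.064
H' = H/60 = 308/60 ≈ 5.1333; X = C×(1-|H' mod 2 - 1|) ≈ 0.0555
m = L - C/2 = 0.16 - 0.032 = 0.128
Sector ⌊H'⌋ = 5 → (R',G',B') = (0.064, 0.0, ≈0.0555)
RGB = ((R'+m)×255, (G'+m)×255, (B'+m)×255) = (48.96, 32.64, 46.784)
Round half up → RGB(49, 33, 47)


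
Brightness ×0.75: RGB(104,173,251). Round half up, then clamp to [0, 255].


Multiply each channel by 0.75, round half up, clamp to [0, 255]
R: 104×0.75 = 78
G: 173×0.75 = 129.75 → round → 130
B: 251×0.75 = 188.25 → round → 188
= RGB(78, 130, 188)


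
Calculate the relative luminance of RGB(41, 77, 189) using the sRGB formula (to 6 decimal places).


Linearize each channel (sRGB transfer function): c = v/255; c_lin = c/12.92 if c ≤ 0.04045, else ((c+0.055)/1.055)^2.4
  R: 41/255 ≈ 0.160784 > 0.04045 → ((0.160784+0.055)/1.055)^2.4 ≈ 0.022174
  G: 77/255 ≈ 0.301961 > 0.04045 → ((0.301961+0.055)/1.055)^2.4 ≈ 0.074214
  B: 189/255 ≈ 0.741176 > 0.04045 → ((0.741176+0.055)/1.055)^2.4 ≈ 0.508881
R_lin = 0.022174, G_lin = 0.074214, B_lin = 0.508881
L = 0.2126×R + 0.7152×G + 0.0722×B
L = 0.2126×0.022174 + 0.7152×0.074214 + 0.0722×0.508881
L ≈ 0.094533


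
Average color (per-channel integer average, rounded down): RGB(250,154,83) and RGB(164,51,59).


Midpoint: each channel = ⌊(C₁+C₂)/2⌋
R: ⌊(250+164)/2⌋ = 207
G: ⌊(154+51)/2⌋ = 102
B: ⌊(83+59)/2⌋ = 71
= RGB(207, 102, 71)


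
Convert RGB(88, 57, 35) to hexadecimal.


R = 88 → 58 (hex)
G = 57 → 39 (hex)
B = 35 → 23 (hex)
Hex = #583923


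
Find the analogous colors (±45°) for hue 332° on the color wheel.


Base hue: 332°
Left analog: (332 - 45) mod 360 = 287°
Right analog: (332 + 45) mod 360 = 17°
Analogous hues = 287° and 17°


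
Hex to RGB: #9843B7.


98 → 152 (R)
43 → 67 (G)
B7 → 183 (B)
= RGB(152, 67, 183)


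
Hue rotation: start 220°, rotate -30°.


New hue = (H + rotation) mod 360
New hue = (220 -30) mod 360
= 190 mod 360
= 190°


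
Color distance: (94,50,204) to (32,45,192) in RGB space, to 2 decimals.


d = √[(R₁-R₂)² + (G₁-G₂)² + (B₁-B₂)²]
d = √[(94-32)² + (50-45)² + (204-192)²]
d = √[3844 + 25 + 144]
d = √4013
d ≈ 63.35


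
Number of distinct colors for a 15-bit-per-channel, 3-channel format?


Total bits = 15 bits/channel × 3 channels = 45 bits
Distinct colors = 2^45
= 35,184,372,088,832 colors


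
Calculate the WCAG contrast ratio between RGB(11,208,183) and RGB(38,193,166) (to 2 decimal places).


Linearize each sRGB channel c=v/255: c/12.92 if c ≤ 0.04045 else ((c+0.055)/1.055)^2.4
L = 0.2126×R_lin + 0.7152×G_lin + 0.0722×B_lin
Color 1 (11,208,183):
  R=11: 11/255≈0.0431 > 0.04045 → ((0.0431+0.055)/1.055)^2.4 ≈ 0.00335
  G=208: 208/255≈0.8157 > 0.04045 → ((0.8157+0.055)/1.055)^2.4 ≈ 0.63076
  B=183: 183/255≈0.7176 > 0.04045 → ((0.7176+0.055)/1.055)^2.4 ≈ 0.47353
  L1 = 0.2126×0.00335 + 0.7152×0.63076 + 0.0722×0.47353 ≈ 0.48602
Color 2 (38,193,166):
  R=38: 38/255≈0.1490 > 0.04045 → ((0.1490+0.055)/1.055)^2.4 ≈ 0.01938
  G=193: 193/255≈0.7569 > 0.04045 → ((0.7569+0.055)/1.055)^2.4 ≈ 0.53328
  B=166: 166/255≈0.6510 > 0.04045 → ((0.6510+0.055)/1.055)^2.4 ≈ 0.38133
  L2 = 0.2126×0.01938 + 0.7152×0.53328 + 0.0722×0.38133 ≈ 0.41305
Lighter = 0.48602, Darker = 0.41305
Ratio = (L_lighter + 0.05) / (L_darker + 0.05)
Ratio = (0.48602 + 0.05) / (0.41305 + 0.05) = 0.53602 / 0.46305 ≈ 1.1576
Ratio ≈ 1.16:1


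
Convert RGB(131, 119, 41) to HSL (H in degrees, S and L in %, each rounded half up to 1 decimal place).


Normalize: R'=131/255≈0.5137, G'=119/255≈0.4667, B'=41/255≈0.1608
Max=131/255, Min=41/255, Δ=Max-Min=90/255
L = (Max+Min)/2 = (131+41)/510 = 172/510 = 0.33725… → L = 33.7%
L ≤ 0.5 → S = Δ/(Max+Min) = 90/(131+41) = 90/172 = 0.52325… → S = 52.3%
(the 1/255 factors cancel in S and H, so raw channel differences can be used)
Max is R' → H = 60 × (((G-B)/Δ) mod 6) = 60 × (((119-41)/90) mod 6)
  78/90 = 0.8666…
  H = 60 × 0.8666… = 52° → H = 52.0°
= HSL(52.0°, 52.3%, 33.7%)


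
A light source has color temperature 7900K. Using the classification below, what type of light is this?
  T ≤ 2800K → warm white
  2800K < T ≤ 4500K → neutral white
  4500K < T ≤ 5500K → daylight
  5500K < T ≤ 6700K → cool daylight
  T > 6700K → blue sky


Temperature: 7900K
7900K > 6700K → blue sky
Classification: blue sky


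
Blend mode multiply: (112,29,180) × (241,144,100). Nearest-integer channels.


Multiply: C = A×B/255, rounded to nearest integer
R: 112×241/255 = 26992/255 ≈ 105.851 → 106
G: 29×144/255 = 4176/255 ≈ 16.376 → 16
B: 180×100/255 = 18000/255 ≈ 70.588 → 71
= RGB(106, 16, 71)


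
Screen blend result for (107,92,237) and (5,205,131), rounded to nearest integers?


Screen: C = 255 - (255-A)×(255-B)/255, rounded to nearest integer
R: 255 - (255-107)×(255-5)/255 = 255 - 37000/255 ≈ 255 - 145.098 = 109.902 → 110
G: 255 - (255-92)×(255-205)/255 = 255 - 8150/255 ≈ 255 - 31.961 = 223.039 → 223
B: 255 - (255-237)×(255-131)/255 = 255 - 2232/255 ≈ 255 - 8.753 = 246.247 → 246
= RGB(110, 223, 246)


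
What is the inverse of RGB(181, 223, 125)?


Invert: (255-R, 255-G, 255-B)
R: 255-181 = 74
G: 255-223 = 32
B: 255-125 = 130
= RGB(74, 32, 130)


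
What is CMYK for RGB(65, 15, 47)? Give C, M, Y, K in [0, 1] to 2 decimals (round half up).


R'=65/255≈0.2549, G'=15/255≈0.0588, B'=47/255≈0.1843
K = 1 - max(R',G',B') = 1 - 65/255 = 190/255 = 0.74509… → 0.75
(1-R'-K)/(1-K) simplifies to (max-R)/max with max = 65:
C = (65-65)/65 = 0/65 = 0 → 0.00
M = (65-15)/65 = 50/65 = 0.76923… → 0.77
Y = (65-47)/65 = 18/65 = 0.27692… → 0.28
= CMYK(0.00, 0.77, 0.28, 0.75)


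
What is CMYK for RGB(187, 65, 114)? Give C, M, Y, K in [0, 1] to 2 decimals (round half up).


R'=187/255≈0.7333, G'=65/255≈0.2549, B'=114/255≈0.4471
K = 1 - max(R',G',B') = 1 - 187/255 = 68/255 = 0.26666… → 0.27
(1-R'-K)/(1-K) simplifies to (max-R)/max with max = 187:
C = (187-187)/187 = 0/187 = 0 → 0.00
M = (187-65)/187 = 122/187 = 0.65240… → 0.65
Y = (187-114)/187 = 73/187 = 0.39037… → 0.39
= CMYK(0.00, 0.65, 0.39, 0.27)


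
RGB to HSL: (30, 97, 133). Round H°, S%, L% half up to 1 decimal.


Normalize: R'=30/255≈0.1176, G'=97/255≈0.3804, B'=133/255≈0.5216
Max=133/255, Min=30/255, Δ=Max-Min=103/255
L = (Max+Min)/2 = (133+30)/510 = 163/510 = 0.31960… → L = 32.0%
L ≤ 0.5 → S = Δ/(Max+Min) = 103/(133+30) = 103/163 = 0.63190… → S = 63.2%
(the 1/255 factors cancel in S and H, so raw channel differences can be used)
Max is B' → H = 60 × ((R-G)/Δ + 4) = 60 × ((30-97)/103 + 4)
  -67/103 + 4 = -0.6504… + 4 = 3.3495…
  H = 60 × 3.3495… = 200.970…° → H = 201.0°
= HSL(201.0°, 63.2%, 32.0%)


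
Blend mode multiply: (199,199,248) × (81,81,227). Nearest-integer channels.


Multiply: C = A×B/255, rounded to nearest integer
R: 199×81/255 = 16119/255 ≈ 63.212 → 63
G: 199×81/255 = 16119/255 ≈ 63.212 → 63
B: 248×227/255 = 56296/255 ≈ 220.769 → 221
= RGB(63, 63, 221)


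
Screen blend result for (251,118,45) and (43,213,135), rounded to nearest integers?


Screen: C = 255 - (255-A)×(255-B)/255, rounded to nearest integer
R: 255 - (255-251)×(255-43)/255 = 255 - 848/255 ≈ 255 - 3.325 = 251.675 → 252
G: 255 - (255-118)×(255-213)/255 = 255 - 5754/255 ≈ 255 - 22.565 = 232.435 → 232
B: 255 - (255-45)×(255-135)/255 = 255 - 25200/255 ≈ 255 - 98.824 = 156.176 → 156
= RGB(252, 232, 156)


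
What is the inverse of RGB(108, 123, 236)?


Invert: (255-R, 255-G, 255-B)
R: 255-108 = 147
G: 255-123 = 132
B: 255-236 = 19
= RGB(147, 132, 19)


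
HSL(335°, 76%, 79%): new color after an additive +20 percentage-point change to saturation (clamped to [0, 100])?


Original S = 76%
Adjustment = +20 percentage points
New S = 76 + (20) = 96
Clamp to [0, 100] → 96
= HSL(335°, 96%, 79%)


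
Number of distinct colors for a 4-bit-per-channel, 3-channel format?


Total bits = 4 bits/channel × 3 channels = 12 bits
Distinct colors = 2^12
= 4,096 colors


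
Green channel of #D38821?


Color: #D38821
R = D3 = 211
G = 88 = 136
B = 21 = 33
Green = 136


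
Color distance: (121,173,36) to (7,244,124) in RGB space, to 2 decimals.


d = √[(R₁-R₂)² + (G₁-G₂)² + (B₁-B₂)²]
d = √[(121-7)² + (173-244)² + (36-124)²]
d = √[12996 + 5041 + 7744]
d = √25781
d ≈ 160.56


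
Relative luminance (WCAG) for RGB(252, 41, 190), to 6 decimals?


Linearize each channel (sRGB transfer function): c = v/255; c_lin = c/12.92 if c ≤ 0.04045, else ((c+0.055)/1.055)^2.4
  R: 252/255 ≈ 0.988235 > 0.04045 → ((0.988235+0.055)/1.055)^2.4 ≈ 0.973445
  G: 41/255 ≈ 0.160784 > 0.04045 → ((0.160784+0.055)/1.055)^2.4 ≈ 0.022174
  B: 190/255 ≈ 0.745098 > 0.04045 → ((0.745098+0.055)/1.055)^2.4 ≈ 0.514918
R_lin = 0.973445, G_lin = 0.022174, B_lin = 0.514918
L = 0.2126×R + 0.7152×G + 0.0722×B
L = 0.2126×0.973445 + 0.7152×0.022174 + 0.0722×0.514918
L ≈ 0.259990
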